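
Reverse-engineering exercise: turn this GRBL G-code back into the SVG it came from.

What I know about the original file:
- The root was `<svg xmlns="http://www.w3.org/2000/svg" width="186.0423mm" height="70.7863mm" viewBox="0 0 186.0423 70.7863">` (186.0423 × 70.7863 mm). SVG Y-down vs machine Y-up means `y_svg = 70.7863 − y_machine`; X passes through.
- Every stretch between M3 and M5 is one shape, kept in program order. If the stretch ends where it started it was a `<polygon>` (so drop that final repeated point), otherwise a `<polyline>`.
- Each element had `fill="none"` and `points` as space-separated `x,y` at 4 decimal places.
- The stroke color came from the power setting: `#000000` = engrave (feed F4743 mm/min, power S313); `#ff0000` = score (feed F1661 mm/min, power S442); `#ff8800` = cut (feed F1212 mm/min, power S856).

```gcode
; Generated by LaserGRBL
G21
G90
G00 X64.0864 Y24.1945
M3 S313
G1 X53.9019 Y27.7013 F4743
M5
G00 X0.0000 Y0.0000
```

y_svg = 70.7863 − y_m. Every run uses S313, so all elements get stroke `#000000` (engrave).

[1] open run; points: 64.0864,46.5918 53.9019,43.0850

<svg xmlns="http://www.w3.org/2000/svg" width="186.0423mm" height="70.7863mm" viewBox="0 0 186.0423 70.7863">
  <polyline points="64.0864,46.5918 53.9019,43.0850" fill="none" stroke="#000000"/>
</svg>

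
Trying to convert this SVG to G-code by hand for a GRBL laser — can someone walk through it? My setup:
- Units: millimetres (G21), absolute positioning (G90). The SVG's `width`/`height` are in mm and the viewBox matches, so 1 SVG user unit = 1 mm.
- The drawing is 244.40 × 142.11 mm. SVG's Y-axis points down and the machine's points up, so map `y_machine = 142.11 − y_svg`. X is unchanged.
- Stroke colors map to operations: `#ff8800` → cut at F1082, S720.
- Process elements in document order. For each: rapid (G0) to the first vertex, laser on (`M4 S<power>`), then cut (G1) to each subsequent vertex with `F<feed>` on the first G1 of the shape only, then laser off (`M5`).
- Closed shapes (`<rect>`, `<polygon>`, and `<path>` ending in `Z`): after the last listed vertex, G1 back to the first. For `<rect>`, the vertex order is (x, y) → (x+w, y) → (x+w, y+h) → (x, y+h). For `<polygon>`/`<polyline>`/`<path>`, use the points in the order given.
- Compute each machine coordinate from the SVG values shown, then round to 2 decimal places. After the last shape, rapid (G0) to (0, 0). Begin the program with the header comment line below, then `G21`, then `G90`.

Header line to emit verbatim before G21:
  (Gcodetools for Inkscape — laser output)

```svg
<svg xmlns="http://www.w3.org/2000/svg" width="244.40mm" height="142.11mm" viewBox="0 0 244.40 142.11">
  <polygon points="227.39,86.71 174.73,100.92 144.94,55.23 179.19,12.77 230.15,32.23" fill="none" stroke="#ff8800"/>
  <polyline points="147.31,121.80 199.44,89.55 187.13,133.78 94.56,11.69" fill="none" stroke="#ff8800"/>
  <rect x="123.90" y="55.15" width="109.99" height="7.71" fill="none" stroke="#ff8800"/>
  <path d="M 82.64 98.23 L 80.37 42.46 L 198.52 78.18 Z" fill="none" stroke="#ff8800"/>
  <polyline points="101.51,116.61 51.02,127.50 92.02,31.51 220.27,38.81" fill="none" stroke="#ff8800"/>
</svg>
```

(Gcodetools for Inkscape — laser output)
G21
G90
G0 X227.39 Y55.40
M4 S720
G1 X174.73 Y41.19 F1082
G1 X144.94 Y86.88
G1 X179.19 Y129.34
G1 X230.15 Y109.88
G1 X227.39 Y55.40
M5
G0 X147.31 Y20.31
M4 S720
G1 X199.44 Y52.56 F1082
G1 X187.13 Y8.33
G1 X94.56 Y130.42
M5
G0 X123.90 Y86.96
M4 S720
G1 X233.89 Y86.96 F1082
G1 X233.89 Y79.25
G1 X123.90 Y79.25
G1 X123.90 Y86.96
M5
G0 X82.64 Y43.88
M4 S720
G1 X80.37 Y99.65 F1082
G1 X198.52 Y63.93
G1 X82.64 Y43.88
M5
G0 X101.51 Y25.50
M4 S720
G1 X51.02 Y14.61 F1082
G1 X92.02 Y110.60
G1 X220.27 Y103.30
M5
G0 X0.00 Y0.00

Since the viewBox matches the mm dimensions, user units are millimetres directly. The only transform is the Y-flip y_m = 142.11 − y_svg.

Shape 1 is a regular polygon drawn with `<polygon>`. Its stroke #ff8800 means cut at S720, F1082. After flipping Y the toolpath is (227.39,55.40) → (174.73,41.19) → (144.94,86.88) → (179.19,129.34) → (230.15,109.88) → (227.39,55.40), returning to the start.

Shape 2 is a open polyline drawn with `<polyline>`. Its stroke #ff8800 means cut at S720, F1082. After flipping Y the toolpath is (147.31,20.31) → (199.44,52.56) → (187.13,8.33) → (94.56,130.42).

Shape 3 is a rectangle drawn with `<rect>`. Its stroke #ff8800 means cut at S720, F1082. After flipping Y the toolpath is (123.90,86.96) → (233.89,86.96) → (233.89,79.25) → (123.90,79.25) → (123.90,86.96), returning to the start.

Shape 4 is a closed polygon drawn with `<path>`. Its stroke #ff8800 means cut at S720, F1082. After flipping Y the toolpath is (82.64,43.88) → (80.37,99.65) → (198.52,63.93) → (82.64,43.88), returning to the start.

Shape 5 is a open polyline drawn with `<polyline>`. Its stroke #ff8800 means cut at S720, F1082. After flipping Y the toolpath is (101.51,25.50) → (51.02,14.61) → (92.02,110.60) → (220.27,103.30).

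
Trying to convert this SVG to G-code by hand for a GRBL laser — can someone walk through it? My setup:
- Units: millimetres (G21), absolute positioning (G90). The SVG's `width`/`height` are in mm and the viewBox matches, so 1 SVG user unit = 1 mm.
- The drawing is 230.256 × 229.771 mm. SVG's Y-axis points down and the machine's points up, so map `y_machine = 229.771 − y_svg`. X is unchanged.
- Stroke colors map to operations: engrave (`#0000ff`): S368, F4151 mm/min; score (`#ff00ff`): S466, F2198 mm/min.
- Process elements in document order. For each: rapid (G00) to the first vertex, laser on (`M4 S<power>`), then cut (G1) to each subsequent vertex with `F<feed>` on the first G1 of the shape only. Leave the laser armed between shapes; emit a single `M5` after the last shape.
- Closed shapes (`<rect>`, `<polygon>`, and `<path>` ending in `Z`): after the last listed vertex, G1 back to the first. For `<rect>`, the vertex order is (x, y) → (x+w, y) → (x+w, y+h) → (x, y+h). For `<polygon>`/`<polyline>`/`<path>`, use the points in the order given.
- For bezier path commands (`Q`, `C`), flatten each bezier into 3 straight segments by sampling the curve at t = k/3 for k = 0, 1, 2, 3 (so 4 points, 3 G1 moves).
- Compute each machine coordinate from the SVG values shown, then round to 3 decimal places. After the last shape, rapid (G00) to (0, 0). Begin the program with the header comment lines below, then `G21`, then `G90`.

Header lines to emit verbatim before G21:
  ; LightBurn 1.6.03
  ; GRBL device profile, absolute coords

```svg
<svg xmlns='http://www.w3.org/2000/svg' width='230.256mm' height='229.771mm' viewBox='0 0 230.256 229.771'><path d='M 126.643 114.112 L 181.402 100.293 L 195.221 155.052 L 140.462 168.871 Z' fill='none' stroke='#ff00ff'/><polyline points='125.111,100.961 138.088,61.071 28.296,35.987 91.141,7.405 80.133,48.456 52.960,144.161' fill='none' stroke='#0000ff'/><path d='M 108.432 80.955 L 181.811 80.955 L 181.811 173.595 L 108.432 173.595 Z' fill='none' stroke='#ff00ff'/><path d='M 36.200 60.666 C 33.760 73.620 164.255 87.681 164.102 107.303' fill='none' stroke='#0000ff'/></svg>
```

Since the viewBox matches the mm dimensions, user units are millimetres directly. The only transform is the Y-flip y_m = 229.771 − y_svg.

Shape 1 is a regular polygon drawn with `<path>`. Its stroke #ff00ff means score at S466, F2198. After flipping Y the toolpath is (126.643,115.659) → (181.402,129.478) → (195.221,74.719) → (140.462,60.900) → (126.643,115.659), returning to the start.

Shape 2 is a open polyline drawn with `<polyline>`. Its stroke #0000ff means engrave at S368, F4151. After flipping Y the toolpath is (125.111,128.810) → (138.088,168.700) → (28.296,193.784) → (91.141,222.366) → (80.133,181.315) → (52.960,85.610).

Shape 3 is a rectangle drawn with `<path>`. Its stroke #ff00ff means score at S466, F2198. After flipping Y the toolpath is (108.432,148.816) → (181.811,148.816) → (181.811,56.176) → (108.432,56.176) → (108.432,148.816), returning to the start.

Shape 4 is a cubic bezier drawn with `<path>`. Its stroke #0000ff means engrave at S368, F4151. After flipping Y the toolpath is (36.200,169.105) → (68.309,155.617) → (130.468,140.401) → (164.102,122.468).

; LightBurn 1.6.03
; GRBL device profile, absolute coords
G21
G90
G00 X126.643 Y115.659
M4 S466
G1 X181.402 Y129.478 F2198
G1 X195.221 Y74.719
G1 X140.462 Y60.900
G1 X126.643 Y115.659
G00 X125.111 Y128.810
M4 S368
G1 X138.088 Y168.700 F4151
G1 X28.296 Y193.784
G1 X91.141 Y222.366
G1 X80.133 Y181.315
G1 X52.960 Y85.610
G00 X108.432 Y148.816
M4 S466
G1 X181.811 Y148.816 F2198
G1 X181.811 Y56.176
G1 X108.432 Y56.176
G1 X108.432 Y148.816
G00 X36.200 Y169.105
M4 S368
G1 X68.309 Y155.617 F4151
G1 X130.468 Y140.401
G1 X164.102 Y122.468
M5
G00 X0.000 Y0.000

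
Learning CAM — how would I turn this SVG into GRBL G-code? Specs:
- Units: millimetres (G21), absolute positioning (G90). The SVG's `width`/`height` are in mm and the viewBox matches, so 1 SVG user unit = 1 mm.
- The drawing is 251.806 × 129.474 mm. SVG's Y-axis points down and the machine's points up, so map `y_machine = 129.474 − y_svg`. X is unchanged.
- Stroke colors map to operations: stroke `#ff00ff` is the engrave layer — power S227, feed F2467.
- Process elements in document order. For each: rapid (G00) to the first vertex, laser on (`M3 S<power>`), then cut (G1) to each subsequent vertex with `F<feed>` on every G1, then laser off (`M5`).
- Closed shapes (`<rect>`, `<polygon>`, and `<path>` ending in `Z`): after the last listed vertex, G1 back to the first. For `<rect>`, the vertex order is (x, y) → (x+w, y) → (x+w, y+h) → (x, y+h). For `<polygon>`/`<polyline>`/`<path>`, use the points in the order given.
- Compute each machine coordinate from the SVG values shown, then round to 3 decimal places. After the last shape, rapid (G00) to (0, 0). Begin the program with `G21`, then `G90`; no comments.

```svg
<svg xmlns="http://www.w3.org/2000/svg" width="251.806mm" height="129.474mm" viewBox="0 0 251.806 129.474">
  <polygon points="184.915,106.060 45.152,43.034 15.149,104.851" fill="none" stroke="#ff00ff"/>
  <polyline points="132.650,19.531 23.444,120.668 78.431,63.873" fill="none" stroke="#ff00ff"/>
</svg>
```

G21
G90
G00 X184.915 Y23.414
M3 S227
G1 X45.152 Y86.440 F2467
G1 X15.149 Y24.623 F2467
G1 X184.915 Y23.414 F2467
M5
G00 X132.650 Y109.943
M3 S227
G1 X23.444 Y8.806 F2467
G1 X78.431 Y65.601 F2467
M5
G00 X0.000 Y0.000

viewBox `0 0 251.806 129.474` with mm width/height → 1 unit = 1 mm. Flip: y_m = 129.474 − y_svg.

**Shape 1** — `<polygon>` closed polygon, stroke `#ff00ff` → engrave (S227, F2467). Machine vertices: (184.915,23.414) → (45.152,86.440) → (15.149,24.623) → (184.915,23.414). Closed: final G1 returns to the first vertex.

**Shape 2** — `<polyline>` open polyline, stroke `#ff00ff` → engrave (S227, F2467). Machine vertices: (132.650,109.943) → (23.444,8.806) → (78.431,65.601). Open path.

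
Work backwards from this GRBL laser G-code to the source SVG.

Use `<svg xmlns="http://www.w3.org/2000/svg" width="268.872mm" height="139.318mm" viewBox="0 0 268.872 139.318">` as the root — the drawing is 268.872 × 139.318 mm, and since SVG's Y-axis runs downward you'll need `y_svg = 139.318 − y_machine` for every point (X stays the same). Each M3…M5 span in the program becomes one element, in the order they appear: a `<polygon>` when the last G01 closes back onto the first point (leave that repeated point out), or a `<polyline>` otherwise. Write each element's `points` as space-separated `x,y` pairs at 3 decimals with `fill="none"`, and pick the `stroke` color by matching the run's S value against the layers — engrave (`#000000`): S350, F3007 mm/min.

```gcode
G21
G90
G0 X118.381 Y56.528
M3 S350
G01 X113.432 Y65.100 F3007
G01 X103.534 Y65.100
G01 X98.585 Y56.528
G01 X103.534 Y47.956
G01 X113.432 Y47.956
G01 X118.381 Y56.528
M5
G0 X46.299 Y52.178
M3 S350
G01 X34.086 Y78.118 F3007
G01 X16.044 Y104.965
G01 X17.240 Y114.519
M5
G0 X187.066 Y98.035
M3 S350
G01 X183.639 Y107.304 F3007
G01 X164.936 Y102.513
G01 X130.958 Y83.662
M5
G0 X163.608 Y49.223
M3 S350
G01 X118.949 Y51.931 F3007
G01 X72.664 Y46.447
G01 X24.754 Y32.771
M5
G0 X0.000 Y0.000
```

<svg xmlns="http://www.w3.org/2000/svg" width="268.872mm" height="139.318mm" viewBox="0 0 268.872 139.318">
  <polygon points="118.381,82.790 113.432,74.218 103.534,74.218 98.585,82.790 103.534,91.362 113.432,91.362" fill="none" stroke="#000000"/>
  <polyline points="46.299,87.140 34.086,61.200 16.044,34.353 17.240,24.799" fill="none" stroke="#000000"/>
  <polyline points="187.066,41.283 183.639,32.014 164.936,36.805 130.958,55.656" fill="none" stroke="#000000"/>
  <polyline points="163.608,90.095 118.949,87.387 72.664,92.871 24.754,106.547" fill="none" stroke="#000000"/>
</svg>

Machine Y-up, SVG Y-down with viewBox height 139.318, so y_svg = 139.318 − y_machine; X carries over. Every run uses S350, so all elements get stroke `#000000` (engrave).

Run 1: The run returns to its start, so emit a `<polygon>` with points (Y-flipped): 118.381,82.790 113.432,74.218 103.534,74.218 98.585,82.790 103.534,91.362 113.432,91.362.

Run 2: The run is open, so emit a `<polyline>` with points (Y-flipped): 46.299,87.140 34.086,61.200 16.044,34.353 17.240,24.799.

Run 3: The run is open, so emit a `<polyline>` with points (Y-flipped): 187.066,41.283 183.639,32.014 164.936,36.805 130.958,55.656.

Run 4: The run is open, so emit a `<polyline>` with points (Y-flipped): 163.608,90.095 118.949,87.387 72.664,92.871 24.754,106.547.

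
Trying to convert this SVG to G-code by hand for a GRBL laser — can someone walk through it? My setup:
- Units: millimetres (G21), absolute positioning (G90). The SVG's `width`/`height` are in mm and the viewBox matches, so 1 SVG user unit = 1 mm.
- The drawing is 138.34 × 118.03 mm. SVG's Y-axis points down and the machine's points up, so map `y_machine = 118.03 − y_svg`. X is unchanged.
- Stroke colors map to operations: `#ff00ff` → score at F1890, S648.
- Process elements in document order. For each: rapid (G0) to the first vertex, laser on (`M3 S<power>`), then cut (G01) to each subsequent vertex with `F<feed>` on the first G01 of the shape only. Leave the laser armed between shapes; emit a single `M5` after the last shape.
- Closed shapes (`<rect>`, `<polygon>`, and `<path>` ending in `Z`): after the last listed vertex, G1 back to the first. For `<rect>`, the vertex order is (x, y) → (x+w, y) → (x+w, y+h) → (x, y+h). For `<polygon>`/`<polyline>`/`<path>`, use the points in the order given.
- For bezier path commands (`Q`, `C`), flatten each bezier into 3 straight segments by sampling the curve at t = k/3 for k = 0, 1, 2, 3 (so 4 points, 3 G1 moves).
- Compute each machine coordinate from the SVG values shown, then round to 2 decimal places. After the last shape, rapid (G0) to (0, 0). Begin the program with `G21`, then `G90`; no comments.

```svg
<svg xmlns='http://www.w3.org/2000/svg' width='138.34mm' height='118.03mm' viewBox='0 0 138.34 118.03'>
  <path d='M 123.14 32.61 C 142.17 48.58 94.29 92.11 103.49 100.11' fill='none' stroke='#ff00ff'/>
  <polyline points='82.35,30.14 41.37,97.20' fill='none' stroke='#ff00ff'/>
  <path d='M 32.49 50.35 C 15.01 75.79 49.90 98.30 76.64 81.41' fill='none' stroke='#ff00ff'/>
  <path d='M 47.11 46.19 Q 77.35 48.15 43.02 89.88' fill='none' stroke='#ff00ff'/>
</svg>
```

G21
G90
G0 X123.14 Y85.42
M3 S648
G01 X124.46 Y62.60 F1890
G01 X108.72 Y35.43
G01 X103.49 Y17.92
G0 X82.35 Y87.89
M3 S648
G01 X41.37 Y20.83 F1890
G0 X32.49 Y67.68
M3 S648
G01 X30.23 Y44.57 F1890
G01 X49.42 Y31.51
G01 X76.64 Y36.62
G0 X47.11 Y71.84
M3 S648
G01 X60.10 Y66.11 F1890
G01 X58.73 Y51.55
G01 X43.02 Y28.15
M5
G0 X0.00 Y0.00

viewBox `0 0 138.34 118.03` with mm width/height → 1 unit = 1 mm. Flip: y_m = 118.03 − y_svg.

**Shape 1** — `<path>` cubic bezier, stroke `#ff00ff` → score (S648, F1890). Control points (SVG): P0=(123.14,32.61), P1=(142.17,48.58), P2=(94.29,92.11), P3=(103.49,100.11); sampled at t=k/3. Machine vertices: (123.14,85.42) → (124.46,62.60) → (108.72,35.43) → (103.49,17.92). Open path.

**Shape 2** — `<polyline>` line segment, stroke `#ff00ff` → score (S648, F1890). Machine vertices: (82.35,87.89) → (41.37,20.83). Open path.

**Shape 3** — `<path>` cubic bezier, stroke `#ff00ff` → score (S648, F1890). Control points (SVG): P0=(32.49,50.35), P1=(15.01,75.79), P2=(49.90,98.30), P3=(76.64,81.41); sampled at t=k/3. Machine vertices: (32.49,67.68) → (30.23,44.57) → (49.42,31.51) → (76.64,36.62). Open path.

**Shape 4** — `<path>` quadratic bezier, stroke `#ff00ff` → score (S648, F1890). Control points (SVG): P0=(47.11,46.19), P1=(77.35,48.15), P2=(43.02,89.88); sampled at t=k/3. Machine vertices: (47.11,71.84) → (60.10,66.11) → (58.73,51.55) → (43.02,28.15). Open path.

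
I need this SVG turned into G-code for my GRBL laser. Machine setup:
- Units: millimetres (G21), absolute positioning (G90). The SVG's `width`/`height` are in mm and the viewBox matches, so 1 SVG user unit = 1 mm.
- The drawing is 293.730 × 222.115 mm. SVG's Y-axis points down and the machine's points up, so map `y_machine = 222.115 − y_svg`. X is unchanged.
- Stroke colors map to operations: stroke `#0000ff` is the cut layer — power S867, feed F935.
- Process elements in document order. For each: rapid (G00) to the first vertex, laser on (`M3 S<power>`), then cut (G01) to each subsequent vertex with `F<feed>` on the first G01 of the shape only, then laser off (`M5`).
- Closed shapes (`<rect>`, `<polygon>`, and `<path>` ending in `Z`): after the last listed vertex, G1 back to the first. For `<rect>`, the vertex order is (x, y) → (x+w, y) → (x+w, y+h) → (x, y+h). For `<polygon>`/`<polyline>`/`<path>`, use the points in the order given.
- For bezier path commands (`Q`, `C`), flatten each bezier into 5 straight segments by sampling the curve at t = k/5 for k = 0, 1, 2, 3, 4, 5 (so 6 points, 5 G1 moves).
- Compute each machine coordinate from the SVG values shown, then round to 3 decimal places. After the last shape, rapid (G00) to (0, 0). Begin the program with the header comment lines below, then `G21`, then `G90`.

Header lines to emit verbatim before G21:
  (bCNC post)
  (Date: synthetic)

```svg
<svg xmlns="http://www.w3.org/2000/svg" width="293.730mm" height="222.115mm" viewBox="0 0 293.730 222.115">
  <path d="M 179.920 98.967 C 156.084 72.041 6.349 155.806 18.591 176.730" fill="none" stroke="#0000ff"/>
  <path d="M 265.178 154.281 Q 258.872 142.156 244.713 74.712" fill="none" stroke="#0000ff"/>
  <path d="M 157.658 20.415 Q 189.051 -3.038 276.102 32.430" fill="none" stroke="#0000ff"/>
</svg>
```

(bCNC post)
(Date: synthetic)
G21
G90
G00 X179.920 Y123.148
M3 S867
G01 X152.814 Y127.409 F935
G01 X109.309 Y113.434
G01 X63.225 Y89.551
G01 X28.380 Y64.092
G01 X18.591 Y45.385
M5
G00 X265.178 Y67.834
M3 S867
G01 X262.341 Y74.897 F935
G01 X258.877 Y86.385
G01 X254.784 Y102.299
G01 X250.062 Y122.638
G01 X244.713 Y147.403
M5
G00 X157.658 Y201.700
M3 S867
G01 X172.442 Y208.724 F935
G01 X191.678 Y211.035
G01 X215.366 Y208.632
G01 X243.508 Y201.515
G01 X276.102 Y189.685
M5
G00 X0.000 Y0.000

viewBox `0 0 293.730 222.115` with mm width/height → 1 unit = 1 mm. Flip: y_m = 222.115 − y_svg.

**Shape 1** — `<path>` cubic bezier, stroke `#0000ff` → cut (S867, F935). Control points (SVG): P0=(179.920,98.967), P1=(156.084,72.041), P2=(6.349,155.806), P3=(18.591,176.730); sampled at t=k/5. Machine vertices: (179.920,123.148) → (152.814,127.409) → (109.309,113.434) → (63.225,89.551) → (28.380,64.092) → (18.591,45.385). Open path.

**Shape 2** — `<path>` quadratic bezier, stroke `#0000ff` → cut (S867, F935). Control points (SVG): P0=(265.178,154.281), P1=(258.872,142.156), P2=(244.713,74.712); sampled at t=k/5. Machine vertices: (265.178,67.834) → (262.341,74.897) → (258.877,86.385) → (254.784,102.299) → (250.062,122.638) → (244.713,147.403). Open path.

**Shape 3** — `<path>` quadratic bezier, stroke `#0000ff` → cut (S867, F935). Control points (SVG): P0=(157.658,20.415), P1=(189.051,-3.038), P2=(276.102,32.430); sampled at t=k/5. Machine vertices: (157.658,201.700) → (172.442,208.724) → (191.678,211.035) → (215.366,208.632) → (243.508,201.515) → (276.102,189.685). Open path.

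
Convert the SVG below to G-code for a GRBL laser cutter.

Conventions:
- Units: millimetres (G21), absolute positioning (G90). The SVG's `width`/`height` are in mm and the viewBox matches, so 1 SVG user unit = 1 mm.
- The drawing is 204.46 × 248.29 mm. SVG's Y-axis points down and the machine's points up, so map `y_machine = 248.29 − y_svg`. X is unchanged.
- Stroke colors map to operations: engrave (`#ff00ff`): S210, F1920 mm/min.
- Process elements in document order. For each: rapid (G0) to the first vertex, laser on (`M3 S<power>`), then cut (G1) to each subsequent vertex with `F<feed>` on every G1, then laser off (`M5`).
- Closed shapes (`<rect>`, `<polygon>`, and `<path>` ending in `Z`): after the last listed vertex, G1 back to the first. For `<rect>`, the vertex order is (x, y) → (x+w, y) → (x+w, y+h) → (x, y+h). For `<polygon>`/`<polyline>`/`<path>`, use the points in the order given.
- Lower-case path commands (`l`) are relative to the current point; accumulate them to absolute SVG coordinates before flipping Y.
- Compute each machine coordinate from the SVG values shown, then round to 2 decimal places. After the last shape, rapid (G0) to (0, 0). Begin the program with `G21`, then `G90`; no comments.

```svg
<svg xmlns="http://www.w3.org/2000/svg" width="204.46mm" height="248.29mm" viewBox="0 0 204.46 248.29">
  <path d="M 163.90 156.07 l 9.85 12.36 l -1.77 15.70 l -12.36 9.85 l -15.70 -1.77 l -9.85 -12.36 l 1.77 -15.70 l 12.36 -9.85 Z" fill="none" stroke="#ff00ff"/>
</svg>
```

1 u = 1 mm; y_m = 248.29 − y.

[1] `<path>` regular polygon, #ff00ff→engrave S210 F1920: (163.90,92.22) → (173.75,79.86) → (171.98,64.16) → (159.62,54.31) → (143.92,56.08) → (134.07,68.44) → (135.84,84.14) → (148.20,93.99) → (163.90,92.22) (closed)

G21
G90
G0 X163.90 Y92.22
M3 S210
G1 X173.75 Y79.86 F1920
G1 X171.98 Y64.16 F1920
G1 X159.62 Y54.31 F1920
G1 X143.92 Y56.08 F1920
G1 X134.07 Y68.44 F1920
G1 X135.84 Y84.14 F1920
G1 X148.20 Y93.99 F1920
G1 X163.90 Y92.22 F1920
M5
G0 X0.00 Y0.00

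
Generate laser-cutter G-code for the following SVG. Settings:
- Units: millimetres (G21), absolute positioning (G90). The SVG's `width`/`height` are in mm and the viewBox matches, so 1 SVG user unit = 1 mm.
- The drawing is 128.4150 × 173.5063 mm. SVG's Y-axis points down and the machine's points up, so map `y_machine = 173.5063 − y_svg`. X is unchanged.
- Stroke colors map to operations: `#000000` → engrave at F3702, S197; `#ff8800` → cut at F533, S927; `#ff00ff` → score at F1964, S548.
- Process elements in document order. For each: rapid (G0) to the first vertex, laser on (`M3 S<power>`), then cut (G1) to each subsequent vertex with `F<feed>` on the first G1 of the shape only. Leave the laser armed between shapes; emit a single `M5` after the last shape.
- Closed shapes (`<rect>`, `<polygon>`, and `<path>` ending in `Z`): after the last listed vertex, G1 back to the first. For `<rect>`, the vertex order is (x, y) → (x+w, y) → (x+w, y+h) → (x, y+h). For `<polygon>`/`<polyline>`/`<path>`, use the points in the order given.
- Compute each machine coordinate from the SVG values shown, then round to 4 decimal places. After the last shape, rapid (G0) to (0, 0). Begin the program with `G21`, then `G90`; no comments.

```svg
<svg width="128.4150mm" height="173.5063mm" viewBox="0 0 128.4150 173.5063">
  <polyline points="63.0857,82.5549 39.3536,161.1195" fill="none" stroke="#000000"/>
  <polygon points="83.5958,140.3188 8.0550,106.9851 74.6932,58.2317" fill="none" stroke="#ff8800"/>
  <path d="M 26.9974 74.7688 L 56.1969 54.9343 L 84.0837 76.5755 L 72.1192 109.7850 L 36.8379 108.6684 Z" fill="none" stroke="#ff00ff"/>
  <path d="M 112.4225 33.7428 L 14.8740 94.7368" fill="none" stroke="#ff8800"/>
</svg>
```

viewBox `0 0 128.4150 173.5063` with mm width/height → 1 unit = 1 mm. Flip: y_m = 173.5063 − y_svg.

**Shape 1** — `<polyline>` line segment, stroke `#000000` → engrave (S197, F3702). Machine vertices: (63.0857,90.9514) → (39.3536,12.3868). Open path.

**Shape 2** — `<polygon>` regular polygon, stroke `#ff8800` → cut (S927, F533). Machine vertices: (83.5958,33.1875) → (8.0550,66.5212) → (74.6932,115.2746) → (83.5958,33.1875). Closed: final G1 returns to the first vertex.

**Shape 3** — `<path>` regular polygon, stroke `#ff00ff` → score (S548, F1964). Machine vertices: (26.9974,98.7375) → (56.1969,118.5720) → (84.0837,96.9308) → (72.1192,63.7213) → (36.8379,64.8379) → (26.9974,98.7375). Closed: final G1 returns to the first vertex.

**Shape 4** — `<path>` line segment, stroke `#ff8800` → cut (S927, F533). Machine vertices: (112.4225,139.7635) → (14.8740,78.7695). Open path.

G21
G90
G0 X63.0857 Y90.9514
M3 S197
G1 X39.3536 Y12.3868 F3702
G0 X83.5958 Y33.1875
M3 S927
G1 X8.0550 Y66.5212 F533
G1 X74.6932 Y115.2746
G1 X83.5958 Y33.1875
G0 X26.9974 Y98.7375
M3 S548
G1 X56.1969 Y118.5720 F1964
G1 X84.0837 Y96.9308
G1 X72.1192 Y63.7213
G1 X36.8379 Y64.8379
G1 X26.9974 Y98.7375
G0 X112.4225 Y139.7635
M3 S927
G1 X14.8740 Y78.7695 F533
M5
G0 X0.0000 Y0.0000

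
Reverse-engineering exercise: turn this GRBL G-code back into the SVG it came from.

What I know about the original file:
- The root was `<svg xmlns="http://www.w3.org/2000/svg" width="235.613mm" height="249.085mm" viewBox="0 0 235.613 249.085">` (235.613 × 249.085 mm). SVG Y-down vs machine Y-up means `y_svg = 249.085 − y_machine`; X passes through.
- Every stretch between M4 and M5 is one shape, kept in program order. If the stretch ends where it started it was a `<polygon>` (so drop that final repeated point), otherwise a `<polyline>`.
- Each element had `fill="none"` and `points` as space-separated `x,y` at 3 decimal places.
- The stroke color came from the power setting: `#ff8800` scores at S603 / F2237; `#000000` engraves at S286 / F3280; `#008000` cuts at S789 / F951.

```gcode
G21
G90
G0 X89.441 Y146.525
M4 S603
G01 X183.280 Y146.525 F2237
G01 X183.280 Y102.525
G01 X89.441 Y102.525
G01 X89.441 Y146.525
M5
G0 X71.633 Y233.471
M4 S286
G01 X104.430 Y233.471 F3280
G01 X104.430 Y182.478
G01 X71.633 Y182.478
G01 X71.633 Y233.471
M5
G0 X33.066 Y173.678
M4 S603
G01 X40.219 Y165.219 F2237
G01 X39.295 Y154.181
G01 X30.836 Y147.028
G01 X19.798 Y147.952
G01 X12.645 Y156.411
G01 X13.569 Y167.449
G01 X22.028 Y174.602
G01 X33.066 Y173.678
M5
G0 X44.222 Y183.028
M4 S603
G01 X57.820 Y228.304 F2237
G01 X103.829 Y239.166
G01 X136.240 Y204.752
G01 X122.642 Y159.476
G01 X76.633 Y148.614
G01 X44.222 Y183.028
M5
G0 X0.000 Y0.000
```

<svg xmlns="http://www.w3.org/2000/svg" width="235.613mm" height="249.085mm" viewBox="0 0 235.613 249.085">
  <polygon points="89.441,102.560 183.280,102.560 183.280,146.560 89.441,146.560" fill="none" stroke="#ff8800"/>
  <polygon points="71.633,15.614 104.430,15.614 104.430,66.607 71.633,66.607" fill="none" stroke="#000000"/>
  <polygon points="33.066,75.407 40.219,83.866 39.295,94.904 30.836,102.057 19.798,101.133 12.645,92.674 13.569,81.636 22.028,74.483" fill="none" stroke="#ff8800"/>
  <polygon points="44.222,66.057 57.820,20.781 103.829,9.919 136.240,44.333 122.642,89.609 76.633,100.471" fill="none" stroke="#ff8800"/>
</svg>

Machine Y-up, SVG Y-down with viewBox height 249.085, so y_svg = 249.085 − y_machine; X carries over.

Run 1: S603 ⇒ score layer `#ff8800`. The run returns to its start, so emit a `<polygon>` with points (Y-flipped): 89.441,102.560 183.280,102.560 183.280,146.560 89.441,146.560.

Run 2: power S286 maps to stroke `#000000` (engrave). The run returns to its start, so emit a `<polygon>` with points (Y-flipped): 71.633,15.614 104.430,15.614 104.430,66.607 71.633,66.607.

Run 3: S603 ⇒ score layer `#ff8800`. The run returns to its start, so emit a `<polygon>` with points (Y-flipped): 33.066,75.407 40.219,83.866 39.295,94.904 30.836,102.057 19.798,101.133 12.645,92.674 13.569,81.636 22.028,74.483.

Run 4: the run's S603 means `#ff8800` (score). The run returns to its start, so emit a `<polygon>` with points (Y-flipped): 44.222,66.057 57.820,20.781 103.829,9.919 136.240,44.333 122.642,89.609 76.633,100.471.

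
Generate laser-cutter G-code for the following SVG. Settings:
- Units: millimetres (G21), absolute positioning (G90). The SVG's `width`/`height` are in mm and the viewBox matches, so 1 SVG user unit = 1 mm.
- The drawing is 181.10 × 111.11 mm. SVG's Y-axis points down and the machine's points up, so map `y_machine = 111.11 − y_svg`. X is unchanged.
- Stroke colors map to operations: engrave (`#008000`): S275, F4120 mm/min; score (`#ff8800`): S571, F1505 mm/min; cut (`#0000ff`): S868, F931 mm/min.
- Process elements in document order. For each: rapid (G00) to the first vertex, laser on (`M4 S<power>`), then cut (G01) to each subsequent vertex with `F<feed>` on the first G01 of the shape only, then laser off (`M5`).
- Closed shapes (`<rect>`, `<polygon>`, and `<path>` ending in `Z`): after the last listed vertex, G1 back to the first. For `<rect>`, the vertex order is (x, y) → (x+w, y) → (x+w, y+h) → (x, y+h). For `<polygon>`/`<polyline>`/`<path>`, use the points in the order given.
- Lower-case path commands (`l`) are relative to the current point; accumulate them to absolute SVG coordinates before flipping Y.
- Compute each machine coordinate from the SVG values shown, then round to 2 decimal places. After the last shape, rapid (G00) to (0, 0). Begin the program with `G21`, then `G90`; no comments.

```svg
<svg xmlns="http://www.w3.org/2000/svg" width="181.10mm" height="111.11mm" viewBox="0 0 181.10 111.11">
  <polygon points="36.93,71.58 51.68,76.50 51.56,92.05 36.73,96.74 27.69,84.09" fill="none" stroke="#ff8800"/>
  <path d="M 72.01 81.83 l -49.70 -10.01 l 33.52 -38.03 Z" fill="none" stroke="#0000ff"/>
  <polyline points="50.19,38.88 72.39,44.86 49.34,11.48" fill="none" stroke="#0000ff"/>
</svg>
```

Since the viewBox matches the mm dimensions, user units are millimetres directly. The only transform is the Y-flip y_m = 111.11 − y_svg.

Shape 1 is a regular polygon drawn with `<polygon>`. Its stroke #ff8800 means score at S571, F1505. After flipping Y the toolpath is (36.93,39.53) → (51.68,34.61) → (51.56,19.06) → (36.73,14.37) → (27.69,27.02) → (36.93,39.53), returning to the start.

Shape 2 is a regular polygon drawn with `<path>`. Its stroke #0000ff means cut at S868, F931. After flipping Y the toolpath is (72.01,29.28) → (22.31,39.29) → (55.83,77.32) → (72.01,29.28), returning to the start.

Shape 3 is a open polyline drawn with `<polyline>`. Its stroke #0000ff means cut at S868, F931. After flipping Y the toolpath is (50.19,72.23) → (72.39,66.25) → (49.34,99.63).

G21
G90
G00 X36.93 Y39.53
M4 S571
G01 X51.68 Y34.61 F1505
G01 X51.56 Y19.06
G01 X36.73 Y14.37
G01 X27.69 Y27.02
G01 X36.93 Y39.53
M5
G00 X72.01 Y29.28
M4 S868
G01 X22.31 Y39.29 F931
G01 X55.83 Y77.32
G01 X72.01 Y29.28
M5
G00 X50.19 Y72.23
M4 S868
G01 X72.39 Y66.25 F931
G01 X49.34 Y99.63
M5
G00 X0.00 Y0.00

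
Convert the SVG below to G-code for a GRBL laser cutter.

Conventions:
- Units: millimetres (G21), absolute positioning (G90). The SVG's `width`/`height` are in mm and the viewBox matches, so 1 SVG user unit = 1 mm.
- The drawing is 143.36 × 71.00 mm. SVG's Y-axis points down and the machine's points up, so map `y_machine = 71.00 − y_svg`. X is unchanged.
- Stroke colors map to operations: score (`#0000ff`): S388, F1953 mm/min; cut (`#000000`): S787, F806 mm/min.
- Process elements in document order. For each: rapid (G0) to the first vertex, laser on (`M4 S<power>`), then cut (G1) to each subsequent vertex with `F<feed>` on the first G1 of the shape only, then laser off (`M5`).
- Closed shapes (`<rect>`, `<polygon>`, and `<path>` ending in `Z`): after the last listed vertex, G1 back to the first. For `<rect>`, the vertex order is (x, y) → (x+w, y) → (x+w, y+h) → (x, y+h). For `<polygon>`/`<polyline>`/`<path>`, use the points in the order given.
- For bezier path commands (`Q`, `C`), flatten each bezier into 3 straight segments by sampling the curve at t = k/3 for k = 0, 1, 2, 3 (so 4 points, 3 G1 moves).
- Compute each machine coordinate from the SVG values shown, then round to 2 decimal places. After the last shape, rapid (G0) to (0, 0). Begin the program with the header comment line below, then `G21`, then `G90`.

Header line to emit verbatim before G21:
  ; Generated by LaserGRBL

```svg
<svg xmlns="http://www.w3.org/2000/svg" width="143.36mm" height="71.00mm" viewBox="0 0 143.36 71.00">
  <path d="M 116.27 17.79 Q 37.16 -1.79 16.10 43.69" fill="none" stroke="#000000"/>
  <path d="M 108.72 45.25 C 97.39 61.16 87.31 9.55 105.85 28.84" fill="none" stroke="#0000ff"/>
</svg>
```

; Generated by LaserGRBL
G21
G90
G0 X116.27 Y53.21
M4 S787
G1 X69.98 Y59.03 F806
G1 X36.59 Y50.40
G1 X16.10 Y27.31
M5
G0 X108.72 Y25.75
M4 S388
G1 X98.82 Y27.22 F1953
G1 X95.84 Y42.94
G1 X105.85 Y42.16
M5
G0 X0.00 Y0.00

Since the viewBox matches the mm dimensions, user units are millimetres directly. The only transform is the Y-flip y_m = 71.00 − y_svg.

Shape 1 is a quadratic bezier drawn with `<path>`. Its stroke #000000 means cut at S787, F806. After flipping Y the toolpath is (116.27,53.21) → (69.98,59.03) → (36.59,50.40) → (16.10,27.31).

Shape 2 is a cubic bezier drawn with `<path>`. Its stroke #0000ff means score at S388, F1953. After flipping Y the toolpath is (108.72,25.75) → (98.82,27.22) → (95.84,42.94) → (105.85,42.16).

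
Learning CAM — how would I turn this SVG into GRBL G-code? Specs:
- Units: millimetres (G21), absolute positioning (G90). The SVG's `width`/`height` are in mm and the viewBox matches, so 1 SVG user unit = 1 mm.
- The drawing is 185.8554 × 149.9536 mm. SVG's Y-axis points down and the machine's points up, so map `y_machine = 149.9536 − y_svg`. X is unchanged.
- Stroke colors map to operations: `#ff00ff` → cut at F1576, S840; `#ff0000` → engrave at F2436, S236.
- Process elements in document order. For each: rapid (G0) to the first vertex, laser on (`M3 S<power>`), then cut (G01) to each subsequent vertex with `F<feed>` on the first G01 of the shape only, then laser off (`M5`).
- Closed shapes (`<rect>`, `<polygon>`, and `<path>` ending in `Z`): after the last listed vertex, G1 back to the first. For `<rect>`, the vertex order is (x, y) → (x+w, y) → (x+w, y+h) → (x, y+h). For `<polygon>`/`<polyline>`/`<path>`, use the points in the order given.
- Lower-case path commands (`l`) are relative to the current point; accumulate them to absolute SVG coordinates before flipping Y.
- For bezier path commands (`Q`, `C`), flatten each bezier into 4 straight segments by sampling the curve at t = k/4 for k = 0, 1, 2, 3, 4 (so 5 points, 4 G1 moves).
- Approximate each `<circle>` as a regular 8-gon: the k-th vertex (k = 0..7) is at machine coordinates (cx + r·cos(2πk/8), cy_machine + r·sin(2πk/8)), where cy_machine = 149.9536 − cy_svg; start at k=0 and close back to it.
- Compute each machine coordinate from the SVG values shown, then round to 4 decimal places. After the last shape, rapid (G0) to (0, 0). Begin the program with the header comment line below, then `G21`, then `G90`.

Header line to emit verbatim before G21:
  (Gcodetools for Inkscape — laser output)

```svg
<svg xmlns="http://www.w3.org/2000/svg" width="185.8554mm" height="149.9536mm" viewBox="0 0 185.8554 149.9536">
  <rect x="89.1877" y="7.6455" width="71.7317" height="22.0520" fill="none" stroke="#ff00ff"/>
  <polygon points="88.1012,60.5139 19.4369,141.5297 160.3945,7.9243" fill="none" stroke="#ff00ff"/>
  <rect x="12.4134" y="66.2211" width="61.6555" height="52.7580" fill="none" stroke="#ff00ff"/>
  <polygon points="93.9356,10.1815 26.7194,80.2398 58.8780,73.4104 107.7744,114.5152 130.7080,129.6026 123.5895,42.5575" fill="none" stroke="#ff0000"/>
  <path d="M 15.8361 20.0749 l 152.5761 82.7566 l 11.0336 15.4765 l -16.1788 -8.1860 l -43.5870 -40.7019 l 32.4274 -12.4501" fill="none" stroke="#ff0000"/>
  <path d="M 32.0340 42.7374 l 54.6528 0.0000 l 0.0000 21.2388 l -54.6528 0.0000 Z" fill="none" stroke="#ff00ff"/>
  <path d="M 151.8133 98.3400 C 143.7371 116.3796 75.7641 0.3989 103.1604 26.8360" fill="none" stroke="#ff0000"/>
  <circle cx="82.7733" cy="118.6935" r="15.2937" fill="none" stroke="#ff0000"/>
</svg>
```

1 u = 1 mm; y_m = 149.9536 − y.

[1] `<rect>` rectangle, #ff00ff→cut S840 F1576: (89.1877,142.3081) → (160.9194,142.3081) → (160.9194,120.2561) → (89.1877,120.2561) → (89.1877,142.3081) (closed)

[2] `<polygon>` closed polygon, #ff00ff→cut S840 F1576: (88.1012,89.4397) → (19.4369,8.4239) → (160.3945,142.0293) → (88.1012,89.4397) (closed)

[3] `<rect>` rectangle, #ff00ff→cut S840 F1576: (12.4134,83.7325) → (74.0689,83.7325) → (74.0689,30.9745) → (12.4134,30.9745) → (12.4134,83.7325) (closed)

[4] `<polygon>` closed polygon, #ff0000→engrave S236 F2436: (93.9356,139.7721) → (26.7194,69.7138) → (58.8780,76.5432) → (107.7744,35.4384) → (130.7080,20.3510) → (123.5895,107.3961) → (93.9356,139.7721) (closed)

[5] `<path>` open polyline, #ff0000→engrave S236 F2436: (15.8361,129.8787) → (168.4122,47.1221) → (179.4458,31.6456) → (163.2670,39.8316) → (119.6800,80.5335) → (152.1074,92.9836)

[6] `<path>` rectangle, #ff00ff→cut S840 F1576: (32.0340,107.2162) → (86.6868,107.2162) → (86.6868,85.9774) → (32.0340,85.9774) → (32.0340,107.2162) (closed)

[7] `<path>` cubic bezier, #ff0000→engrave S236 F2436: (151.8133,51.6136) → (136.9515,58.8934) → (114.1847,90.5147) → (98.0689,120.5614) → (103.1604,123.1176)

[8] `<circle>` circle, #ff0000→engrave S236 F2436: (98.0670,31.2601) → (93.5876,42.0744) → (82.7733,46.5538) → (71.9590,42.0744) → (67.4796,31.2601) → (71.9590,20.4458) → (82.7733,15.9664) → (93.5876,20.4458) → (98.0670,31.2601) (closed)

(Gcodetools for Inkscape — laser output)
G21
G90
G0 X89.1877 Y142.3081
M3 S840
G01 X160.9194 Y142.3081 F1576
G01 X160.9194 Y120.2561
G01 X89.1877 Y120.2561
G01 X89.1877 Y142.3081
M5
G0 X88.1012 Y89.4397
M3 S840
G01 X19.4369 Y8.4239 F1576
G01 X160.3945 Y142.0293
G01 X88.1012 Y89.4397
M5
G0 X12.4134 Y83.7325
M3 S840
G01 X74.0689 Y83.7325 F1576
G01 X74.0689 Y30.9745
G01 X12.4134 Y30.9745
G01 X12.4134 Y83.7325
M5
G0 X93.9356 Y139.7721
M3 S236
G01 X26.7194 Y69.7138 F2436
G01 X58.8780 Y76.5432
G01 X107.7744 Y35.4384
G01 X130.7080 Y20.3510
G01 X123.5895 Y107.3961
G01 X93.9356 Y139.7721
M5
G0 X15.8361 Y129.8787
M3 S236
G01 X168.4122 Y47.1221 F2436
G01 X179.4458 Y31.6456
G01 X163.2670 Y39.8316
G01 X119.6800 Y80.5335
G01 X152.1074 Y92.9836
M5
G0 X32.0340 Y107.2162
M3 S840
G01 X86.6868 Y107.2162 F1576
G01 X86.6868 Y85.9774
G01 X32.0340 Y85.9774
G01 X32.0340 Y107.2162
M5
G0 X151.8133 Y51.6136
M3 S236
G01 X136.9515 Y58.8934 F2436
G01 X114.1847 Y90.5147
G01 X98.0689 Y120.5614
G01 X103.1604 Y123.1176
M5
G0 X98.0670 Y31.2601
M3 S236
G01 X93.5876 Y42.0744 F2436
G01 X82.7733 Y46.5538
G01 X71.9590 Y42.0744
G01 X67.4796 Y31.2601
G01 X71.9590 Y20.4458
G01 X82.7733 Y15.9664
G01 X93.5876 Y20.4458
G01 X98.0670 Y31.2601
M5
G0 X0.0000 Y0.0000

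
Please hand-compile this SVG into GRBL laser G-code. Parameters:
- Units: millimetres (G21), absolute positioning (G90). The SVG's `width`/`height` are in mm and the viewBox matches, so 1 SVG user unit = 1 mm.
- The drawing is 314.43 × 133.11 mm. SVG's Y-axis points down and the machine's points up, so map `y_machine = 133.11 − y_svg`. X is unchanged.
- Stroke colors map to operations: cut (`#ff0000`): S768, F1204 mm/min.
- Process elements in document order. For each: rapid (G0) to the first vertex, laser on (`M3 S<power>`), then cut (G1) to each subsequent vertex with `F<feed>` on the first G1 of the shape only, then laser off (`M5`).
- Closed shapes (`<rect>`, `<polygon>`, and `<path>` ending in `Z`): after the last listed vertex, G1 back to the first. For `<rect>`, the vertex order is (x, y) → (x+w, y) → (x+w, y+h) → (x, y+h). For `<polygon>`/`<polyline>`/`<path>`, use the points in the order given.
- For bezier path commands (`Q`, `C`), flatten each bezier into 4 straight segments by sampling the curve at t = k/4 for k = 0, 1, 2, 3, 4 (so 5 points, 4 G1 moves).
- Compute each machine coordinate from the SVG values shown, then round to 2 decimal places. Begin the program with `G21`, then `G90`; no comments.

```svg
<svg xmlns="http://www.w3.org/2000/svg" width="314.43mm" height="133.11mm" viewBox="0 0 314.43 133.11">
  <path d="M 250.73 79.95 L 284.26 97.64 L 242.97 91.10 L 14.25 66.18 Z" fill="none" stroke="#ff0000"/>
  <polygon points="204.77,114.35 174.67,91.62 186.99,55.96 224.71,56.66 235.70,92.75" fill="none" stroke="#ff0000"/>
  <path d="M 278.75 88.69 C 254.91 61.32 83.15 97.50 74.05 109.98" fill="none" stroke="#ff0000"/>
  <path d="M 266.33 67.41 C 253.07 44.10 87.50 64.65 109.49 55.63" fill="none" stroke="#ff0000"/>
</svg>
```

G21
G90
G0 X250.73 Y53.16
M3 S768
G1 X284.26 Y35.47 F1204
G1 X242.97 Y42.01
G1 X14.25 Y66.93
G1 X250.73 Y53.16
M5
G0 X204.77 Y18.76
M3 S768
G1 X174.67 Y41.49 F1204
G1 X186.99 Y77.15
G1 X224.71 Y76.45
G1 X235.70 Y40.36
G1 X204.77 Y18.76
M5
G0 X278.75 Y44.42
M3 S768
G1 X237.99 Y54.40 F1204
G1 X170.87 Y48.72
G1 X106.52 Y35.57
G1 X74.05 Y23.13
M5
G0 X266.33 Y65.70
M3 S768
G1 X233.14 Y76.11 F1204
G1 X174.69 Y76.95
G1 X122.85 Y75.11
G1 X109.49 Y77.48
M5

viewBox `0 0 314.43 133.11` with mm width/height → 1 unit = 1 mm. Flip: y_m = 133.11 − y_svg.

**Shape 1** — `<path>` closed polygon, stroke `#ff0000` → cut (S768, F1204). Machine vertices: (250.73,53.16) → (284.26,35.47) → (242.97,42.01) → (14.25,66.93) → (250.73,53.16). Closed: final G1 returns to the first vertex.

**Shape 2** — `<polygon>` regular polygon, stroke `#ff0000` → cut (S768, F1204). Machine vertices: (204.77,18.76) → (174.67,41.49) → (186.99,77.15) → (224.71,76.45) → (235.70,40.36) → (204.77,18.76). Closed: final G1 returns to the first vertex.

**Shape 3** — `<path>` cubic bezier, stroke `#ff0000` → cut (S768, F1204). Control points (SVG): P0=(278.75,88.69), P1=(254.91,61.32), P2=(83.15,97.50), P3=(74.05,109.98); sampled at t=k/4. Machine vertices: (278.75,44.42) → (237.99,54.40) → (170.87,48.72) → (106.52,35.57) → (74.05,23.13). Open path.

**Shape 4** — `<path>` cubic bezier, stroke `#ff0000` → cut (S768, F1204). Control points (SVG): P0=(266.33,67.41), P1=(253.07,44.10), P2=(87.50,64.65), P3=(109.49,55.63); sampled at t=k/4. Machine vertices: (266.33,65.70) → (233.14,76.11) → (174.69,76.95) → (122.85,75.11) → (109.49,77.48). Open path.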